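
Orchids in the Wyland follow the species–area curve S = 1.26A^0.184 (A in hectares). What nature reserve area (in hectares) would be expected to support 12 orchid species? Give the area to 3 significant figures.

209000 hectares

12 = 1.26 × A^0.184  ⇒  A^0.184 = 12/1.26 = 9.524
ln A = ln(9.524) / 0.184 = 2.2538 / 0.184 = 12.2489
A = e^12.2489 ≈ 208749 hectares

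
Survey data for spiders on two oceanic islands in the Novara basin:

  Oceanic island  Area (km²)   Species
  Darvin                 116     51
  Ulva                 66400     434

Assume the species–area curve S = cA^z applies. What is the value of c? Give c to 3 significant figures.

z = ln(S₂/S₁) / ln(A₂/A₁) = ln(434/51) / ln(66400/116) = 2.1412 / 6.3499 = 0.3372
c = S₁ / A₁^z = 51 / 116^0.3372 = 51 / 4.968 = 10.27

10.3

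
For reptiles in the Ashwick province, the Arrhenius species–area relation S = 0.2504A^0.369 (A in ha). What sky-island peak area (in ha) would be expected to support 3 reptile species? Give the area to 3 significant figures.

3 = 0.2504 × A^0.369  ⇒  A^0.369 = 3/0.2504 = 11.98
ln A = ln(11.98) / 0.369 = 2.4833 / 0.369 = 6.7298
A = e^6.7298 ≈ 837 ha

837 ha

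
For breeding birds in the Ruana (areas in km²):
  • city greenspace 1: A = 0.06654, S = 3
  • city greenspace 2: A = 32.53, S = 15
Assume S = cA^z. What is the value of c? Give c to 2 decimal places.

z = ln(S₂/S₁) / ln(A₂/A₁) = ln(15/3) / ln(32.53/0.06654) = 1.6094 / 6.1921 = 0.2599
c = S₁ / A₁^z = 3 / 0.06654^0.2599 = 3 / 0.4944 = 6.068

6.07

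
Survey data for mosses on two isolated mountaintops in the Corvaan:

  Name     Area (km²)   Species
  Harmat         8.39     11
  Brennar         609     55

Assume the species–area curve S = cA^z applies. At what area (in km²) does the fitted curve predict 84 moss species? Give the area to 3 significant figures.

z = ln(55/11) / ln(609/8.39) = 1.6094 / 4.2848 = 0.3756
c = 11 / 8.39^0.3756 = 11 / 2.223 = 4.948
A = (84/4.948)^(1/0.3756) ⇒ ln A = ln(16.98)/0.3756 = 7.5393
A = e^7.5393 ≈ 1880 km²

1880 km²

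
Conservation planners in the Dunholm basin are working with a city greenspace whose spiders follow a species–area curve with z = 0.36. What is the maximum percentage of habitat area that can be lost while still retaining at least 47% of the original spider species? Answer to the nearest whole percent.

88%

Need (A_new/A_old)^0.36 = 0.47, so A_new/A_old = 0.47^(1/0.36) = 0.47^2.778
ln(A_new/A_old) = ln 0.47 / 0.36 = -0.7550 / 0.36 = -2.0973
A_new/A_old = e^-2.0973 ≈ 0.1228
Fraction that can be lost = 1 − 0.1228 = 0.8772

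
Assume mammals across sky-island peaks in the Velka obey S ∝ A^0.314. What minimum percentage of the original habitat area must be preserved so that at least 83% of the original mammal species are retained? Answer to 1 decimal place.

55.2%

Need (A_new/A_old)^0.314 = 0.83, so A_new/A_old = 0.83^(1/0.314) = 0.83^3.185
ln(A_new/A_old) = ln 0.83 / 0.314 = -0.1863 / 0.314 = -0.5934
A_new/A_old = e^-0.5934 ≈ 0.5524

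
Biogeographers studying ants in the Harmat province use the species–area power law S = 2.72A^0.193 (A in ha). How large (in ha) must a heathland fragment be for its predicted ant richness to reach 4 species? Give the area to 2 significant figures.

7.4 ha

4 = 2.72 × A^0.193  ⇒  A^0.193 = 4/2.72 = 1.471
ln A = ln(1.471) / 0.193 = 0.3857 / 0.193 = 1.9983
A = e^1.9983 ≈ 7.376 ha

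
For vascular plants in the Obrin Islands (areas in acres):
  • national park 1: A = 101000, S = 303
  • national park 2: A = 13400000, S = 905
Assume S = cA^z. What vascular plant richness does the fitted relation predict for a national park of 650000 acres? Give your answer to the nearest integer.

460

z = ln(905/303) / ln(13400000/101000) = 1.0942 / 4.8879 = 0.2239
c = 303 / 101000^0.2239 = 303 / 13.19 = 22.97
S₃ = 22.97 × 650000^0.2239 = 22.97 × 20.01 ≈ 459.7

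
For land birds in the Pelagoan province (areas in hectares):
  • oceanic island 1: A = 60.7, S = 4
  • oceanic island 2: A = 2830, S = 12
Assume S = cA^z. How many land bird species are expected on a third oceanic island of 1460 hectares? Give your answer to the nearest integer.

10

z = ln(12/4) / ln(2830/60.7) = 1.0986 / 3.8421 = 0.2859
c = 4 / 60.7^0.2859 = 4 / 3.235 = 1.236
S₃ = 1.236 × 1460^0.2859 = 1.236 × 8.032 ≈ 9.931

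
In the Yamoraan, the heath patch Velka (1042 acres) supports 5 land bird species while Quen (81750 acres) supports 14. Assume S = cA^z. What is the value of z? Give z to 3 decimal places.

Taking logs: ln S = ln c + z ln A, so z = (ln S₂ − ln S₁)/(ln A₂ − ln A₁).
z = ln(14/5) / ln(81750/1042) = ln(2.8) / ln(78.45) = 1.0296 / 4.3625 = 0.2360

0.236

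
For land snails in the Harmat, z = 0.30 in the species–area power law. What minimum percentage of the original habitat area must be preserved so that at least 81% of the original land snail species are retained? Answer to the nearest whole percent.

Need (A_new/A_old)^0.3 = 0.81, so A_new/A_old = 0.81^(1/0.3) = 0.81^3.333
ln(A_new/A_old) = ln 0.81 / 0.3 = -0.2107 / 0.3 = -0.7024
A_new/A_old = e^-0.7024 ≈ 0.4954

50%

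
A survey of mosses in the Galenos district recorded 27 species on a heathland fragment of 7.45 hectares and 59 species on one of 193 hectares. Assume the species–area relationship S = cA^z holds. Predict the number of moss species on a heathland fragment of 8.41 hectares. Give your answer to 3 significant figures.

z = ln(59/27) / ln(193/7.45) = 0.7817 / 3.2545 = 0.2402
c = 27 / 7.45^0.2402 = 27 / 1.62 = 16.67
S₃ = 16.67 × 8.41^0.2402 = 16.67 × 1.668 ≈ 27.8

27.8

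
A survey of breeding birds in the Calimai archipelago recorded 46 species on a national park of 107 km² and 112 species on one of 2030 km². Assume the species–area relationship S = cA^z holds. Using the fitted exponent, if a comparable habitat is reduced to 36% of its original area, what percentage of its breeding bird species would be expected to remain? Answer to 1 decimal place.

73.4%

z = ln(112/46) / ln(2030/107) = 0.8899 / 2.9430 = 0.3024
S_new/S_old = (A_new/A_old)^z = 0.36^0.3024 = exp(0.3024 × -1.0217) = 0.7342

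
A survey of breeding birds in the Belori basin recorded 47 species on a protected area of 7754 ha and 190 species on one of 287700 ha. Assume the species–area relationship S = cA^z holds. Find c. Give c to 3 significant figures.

z = ln(S₂/S₁) / ln(A₂/A₁) = ln(190/47) / ln(287700/7754) = 1.3969 / 3.6137 = 0.3865
c = S₁ / A₁^z = 47 / 7754^0.3865 = 47 / 31.88 = 1.474

1.47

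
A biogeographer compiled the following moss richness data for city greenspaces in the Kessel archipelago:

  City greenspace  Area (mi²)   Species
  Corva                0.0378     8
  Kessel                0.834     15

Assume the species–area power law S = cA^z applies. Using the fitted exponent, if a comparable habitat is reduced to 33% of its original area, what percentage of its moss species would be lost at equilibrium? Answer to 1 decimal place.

z = ln(15/8) / ln(0.834/0.0378) = 0.6286 / 3.0939 = 0.2032
S_new/S_old = (A_new/A_old)^z = 0.33^0.2032 = exp(0.2032 × -1.1087) = 0.7983
Fraction lost = 1 − 0.7983 = 0.2017

20.2%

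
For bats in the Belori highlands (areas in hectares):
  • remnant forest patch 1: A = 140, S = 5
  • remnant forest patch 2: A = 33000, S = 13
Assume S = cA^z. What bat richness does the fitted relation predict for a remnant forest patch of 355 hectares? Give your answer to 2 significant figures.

z = ln(13/5) / ln(33000/140) = 0.9555 / 5.4626 = 0.1749
c = 5 / 140^0.1749 = 5 / 2.374 = 2.107
S₃ = 2.107 × 355^0.1749 = 2.107 × 2.793 ≈ 5.884

5.9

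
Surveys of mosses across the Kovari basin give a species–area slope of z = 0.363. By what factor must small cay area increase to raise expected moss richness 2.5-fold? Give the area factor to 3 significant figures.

(A₂/A₁)^0.363 = 2.5, so A₂/A₁ = 2.5^(1/0.363) = 2.5^2.755
ln(A₂/A₁) = ln 2.5 / 0.363 = 0.9163 / 0.363 = 2.5242
A₂/A₁ = e^2.5242 ≈ 12.48

12.5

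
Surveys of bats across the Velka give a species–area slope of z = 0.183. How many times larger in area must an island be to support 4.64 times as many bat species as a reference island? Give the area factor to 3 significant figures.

(A₂/A₁)^0.183 = 4.64, so A₂/A₁ = 4.64^(1/0.183) = 4.64^5.464
ln(A₂/A₁) = ln 4.64 / 0.183 = 1.5347 / 0.183 = 8.3864
A₂/A₁ = e^8.3864 ≈ 4387

4390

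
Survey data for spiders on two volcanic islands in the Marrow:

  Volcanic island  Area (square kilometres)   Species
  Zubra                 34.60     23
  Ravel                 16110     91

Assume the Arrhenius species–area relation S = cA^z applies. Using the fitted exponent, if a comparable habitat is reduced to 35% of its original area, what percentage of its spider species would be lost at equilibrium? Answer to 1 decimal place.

20.9%

z = ln(91/23) / ln(16110/34.6) = 1.3754 / 6.1433 = 0.2239
S_new/S_old = (A_new/A_old)^z = 0.35^0.2239 = exp(0.2239 × -1.0498) = 0.7905
Fraction lost = 1 − 0.7905 = 0.2095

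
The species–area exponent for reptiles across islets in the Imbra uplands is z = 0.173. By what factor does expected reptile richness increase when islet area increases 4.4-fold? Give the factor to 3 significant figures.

S₂/S₁ = (A₂/A₁)^z = 4.4^0.173
ln(S₂/S₁) = 0.173 × ln 4.4 = 0.173 × 1.4816 = 0.2563
S₂/S₁ = e^0.2563 ≈ 1.292

1.29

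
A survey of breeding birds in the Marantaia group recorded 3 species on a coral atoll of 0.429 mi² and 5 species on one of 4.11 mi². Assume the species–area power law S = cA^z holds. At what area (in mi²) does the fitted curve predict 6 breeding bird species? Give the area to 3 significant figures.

9.21 mi²

z = ln(5/3) / ln(4.11/0.429) = 0.5108 / 2.2597 = 0.2261
c = 3 / 0.429^0.2261 = 3 / 0.8259 = 3.633
A = (6/3.633)^(1/0.2261) ⇒ ln A = ln(1.652)/0.2261 = 2.2200
A = e^2.2200 ≈ 9.207 mi²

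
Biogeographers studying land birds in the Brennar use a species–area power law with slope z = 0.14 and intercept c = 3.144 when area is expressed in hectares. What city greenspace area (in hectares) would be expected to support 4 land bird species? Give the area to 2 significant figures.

5.6 hectares

4 = 3.144 × A^0.14  ⇒  A^0.14 = 4/3.144 = 1.272
ln A = ln(1.272) / 0.14 = 0.2408 / 0.14 = 1.7200
A = e^1.7200 ≈ 5.584 hectares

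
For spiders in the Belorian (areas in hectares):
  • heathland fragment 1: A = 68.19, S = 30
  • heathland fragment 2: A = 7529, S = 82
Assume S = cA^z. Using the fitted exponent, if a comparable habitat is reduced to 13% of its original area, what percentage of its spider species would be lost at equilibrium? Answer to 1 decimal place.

z = ln(82/30) / ln(7529/68.19) = 1.0055 / 4.7042 = 0.2137
S_new/S_old = (A_new/A_old)^z = 0.13^0.2137 = exp(0.2137 × -2.0402) = 0.6466
Fraction lost = 1 − 0.6466 = 0.3534

35.3%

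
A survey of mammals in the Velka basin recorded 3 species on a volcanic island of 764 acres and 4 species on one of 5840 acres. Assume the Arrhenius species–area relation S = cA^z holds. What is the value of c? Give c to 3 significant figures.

z = ln(S₂/S₁) / ln(A₂/A₁) = ln(4/3) / ln(5840/764) = 0.2877 / 2.0339 = 0.1414
c = S₁ / A₁^z = 3 / 764^0.1414 = 3 / 2.557 = 1.173

1.17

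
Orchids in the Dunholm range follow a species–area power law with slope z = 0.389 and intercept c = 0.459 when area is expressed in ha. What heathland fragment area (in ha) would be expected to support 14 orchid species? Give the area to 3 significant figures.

14 = 0.459 × A^0.389  ⇒  A^0.389 = 14/0.459 = 30.5
ln A = ln(30.5) / 0.389 = 3.4178 / 0.389 = 8.7860
A = e^8.7860 ≈ 6542 ha

6540 ha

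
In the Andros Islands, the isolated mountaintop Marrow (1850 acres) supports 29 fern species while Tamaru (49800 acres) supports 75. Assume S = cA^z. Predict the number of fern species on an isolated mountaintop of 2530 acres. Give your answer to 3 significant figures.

31.7

z = ln(75/29) / ln(49800/1850) = 0.9502 / 3.2928 = 0.2886
c = 29 / 1850^0.2886 = 29 / 8.766 = 3.308
S₃ = 3.308 × 2530^0.2886 = 3.308 × 9.594 ≈ 31.74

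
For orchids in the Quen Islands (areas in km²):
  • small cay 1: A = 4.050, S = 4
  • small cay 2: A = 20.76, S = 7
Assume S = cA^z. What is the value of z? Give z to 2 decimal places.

0.34

Taking logs: ln S = ln c + z ln A, so z = (ln S₂ − ln S₁)/(ln A₂ − ln A₁).
z = ln(7/4) / ln(20.76/4.05) = ln(1.75) / ln(5.126) = 0.5596 / 1.6343 = 0.3424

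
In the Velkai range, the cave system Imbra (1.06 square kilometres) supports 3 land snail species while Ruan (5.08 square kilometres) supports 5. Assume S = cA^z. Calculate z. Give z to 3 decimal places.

Taking logs: ln S = ln c + z ln A, so z = (ln S₂ − ln S₁)/(ln A₂ − ln A₁).
z = ln(5/3) / ln(5.08/1.06) = ln(1.667) / ln(4.792) = 0.5108 / 1.5670 = 0.3260

0.326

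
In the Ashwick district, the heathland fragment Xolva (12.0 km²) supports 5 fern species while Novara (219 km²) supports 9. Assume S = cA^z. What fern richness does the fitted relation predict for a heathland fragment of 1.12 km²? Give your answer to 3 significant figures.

3.09

z = ln(9/5) / ln(219/12) = 0.5878 / 2.9042 = 0.2024
c = 5 / 12^0.2024 = 5 / 1.654 = 3.024
S₃ = 3.024 × 1.12^0.2024 = 3.024 × 1.023 ≈ 3.094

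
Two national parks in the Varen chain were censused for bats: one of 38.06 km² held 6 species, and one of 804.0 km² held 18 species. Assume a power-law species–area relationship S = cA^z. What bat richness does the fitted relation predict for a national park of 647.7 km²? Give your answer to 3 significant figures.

z = ln(18/6) / ln(804/38.06) = 1.0986 / 3.0504 = 0.3601
c = 6 / 38.06^0.3601 = 6 / 3.709 = 1.618
S₃ = 1.618 × 647.7^0.3601 = 1.618 × 10.29 ≈ 16.65

16.7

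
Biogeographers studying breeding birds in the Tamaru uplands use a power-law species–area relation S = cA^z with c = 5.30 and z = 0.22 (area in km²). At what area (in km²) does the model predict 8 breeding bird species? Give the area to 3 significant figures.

6.50 km²

8 = 5.3 × A^0.22  ⇒  A^0.22 = 8/5.3 = 1.509
ln A = ln(1.509) / 0.22 = 0.4117 / 0.22 = 1.8715
A = e^1.8715 ≈ 6.498 km²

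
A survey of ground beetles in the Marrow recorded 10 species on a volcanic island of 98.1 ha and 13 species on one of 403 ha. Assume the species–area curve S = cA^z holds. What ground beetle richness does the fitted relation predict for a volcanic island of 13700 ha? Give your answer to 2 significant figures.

z = ln(13/10) / ln(403/98.1) = 0.2624 / 1.4129 = 0.1857
c = 10 / 98.1^0.1857 = 10 / 2.343 = 4.268
S₃ = 4.268 × 13700^0.1857 = 4.268 × 5.863 ≈ 25.02

25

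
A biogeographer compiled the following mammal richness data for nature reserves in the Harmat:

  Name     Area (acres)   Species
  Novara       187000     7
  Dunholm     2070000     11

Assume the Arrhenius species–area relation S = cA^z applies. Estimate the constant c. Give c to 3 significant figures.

z = ln(S₂/S₁) / ln(A₂/A₁) = ln(11/7) / ln(2070000/187000) = 0.4520 / 2.4042 = 0.1880
c = S₁ / A₁^z = 7 / 187000^0.1880 = 7 / 9.797 = 0.7145

0.714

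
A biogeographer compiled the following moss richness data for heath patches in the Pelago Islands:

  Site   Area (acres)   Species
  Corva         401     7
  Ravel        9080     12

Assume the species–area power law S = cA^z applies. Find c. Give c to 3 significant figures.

2.49

z = ln(S₂/S₁) / ln(A₂/A₁) = ln(12/7) / ln(9080/401) = 0.5390 / 3.1199 = 0.1728
c = S₁ / A₁^z = 7 / 401^0.1728 = 7 / 2.817 = 2.485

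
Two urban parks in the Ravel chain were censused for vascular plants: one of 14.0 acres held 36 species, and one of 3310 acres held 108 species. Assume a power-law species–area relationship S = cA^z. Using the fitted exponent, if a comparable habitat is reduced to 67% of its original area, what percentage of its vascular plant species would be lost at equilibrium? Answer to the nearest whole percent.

z = ln(108/36) / ln(3310/14) = 1.0986 / 5.4656 = 0.2010
S_new/S_old = (A_new/A_old)^z = 0.67^0.2010 = exp(0.2010 × -0.4005) = 0.9227
Fraction lost = 1 − 0.9227 = 0.07734

8%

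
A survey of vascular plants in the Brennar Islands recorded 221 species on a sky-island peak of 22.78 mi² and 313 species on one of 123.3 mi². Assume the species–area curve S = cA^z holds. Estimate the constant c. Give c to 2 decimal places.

z = ln(S₂/S₁) / ln(A₂/A₁) = ln(313/221) / ln(123.3/22.78) = 0.3480 / 1.6887 = 0.2061
c = S₁ / A₁^z = 221 / 22.78^0.2061 = 221 / 1.905 = 116

116.04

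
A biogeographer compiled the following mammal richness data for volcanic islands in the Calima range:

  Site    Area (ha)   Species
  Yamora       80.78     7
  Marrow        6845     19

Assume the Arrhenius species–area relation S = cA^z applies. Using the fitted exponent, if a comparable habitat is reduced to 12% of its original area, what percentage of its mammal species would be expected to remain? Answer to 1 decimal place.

62.1%

z = ln(19/7) / ln(6845/80.78) = 0.9985 / 4.4395 = 0.2249
S_new/S_old = (A_new/A_old)^z = 0.12^0.2249 = exp(0.2249 × -2.1203) = 0.6207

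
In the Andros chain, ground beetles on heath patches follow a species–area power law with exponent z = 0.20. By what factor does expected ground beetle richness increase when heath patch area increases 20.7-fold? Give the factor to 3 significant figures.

S₂/S₁ = (A₂/A₁)^z = 20.7^0.2
ln(S₂/S₁) = 0.2 × ln 20.7 = 0.2 × 3.0301 = 0.6060
S₂/S₁ = e^0.6060 ≈ 1.833

1.83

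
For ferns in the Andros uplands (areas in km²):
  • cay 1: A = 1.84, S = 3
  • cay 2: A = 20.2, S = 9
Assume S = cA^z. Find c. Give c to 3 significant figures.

2.27

z = ln(S₂/S₁) / ln(A₂/A₁) = ln(9/3) / ln(20.2/1.84) = 1.0986 / 2.3959 = 0.4585
c = S₁ / A₁^z = 3 / 1.84^0.4585 = 3 / 1.323 = 2.268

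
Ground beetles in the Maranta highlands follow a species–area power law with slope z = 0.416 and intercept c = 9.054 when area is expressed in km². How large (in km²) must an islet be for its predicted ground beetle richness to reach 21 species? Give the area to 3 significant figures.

7.56 km²

21 = 9.054 × A^0.416  ⇒  A^0.416 = 21/9.054 = 2.319
ln A = ln(2.319) / 0.416 = 0.8413 / 0.416 = 2.0224
A = e^2.0224 ≈ 7.556 km²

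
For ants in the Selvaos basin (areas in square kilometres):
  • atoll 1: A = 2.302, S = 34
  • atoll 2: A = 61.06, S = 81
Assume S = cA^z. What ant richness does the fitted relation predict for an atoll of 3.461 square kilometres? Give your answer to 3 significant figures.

z = ln(81/34) / ln(61.06/2.302) = 0.8681 / 3.2781 = 0.2648
c = 34 / 2.302^0.2648 = 34 / 1.247 = 27.26
S₃ = 27.26 × 3.461^0.2648 = 27.26 × 1.389 ≈ 37.88

37.9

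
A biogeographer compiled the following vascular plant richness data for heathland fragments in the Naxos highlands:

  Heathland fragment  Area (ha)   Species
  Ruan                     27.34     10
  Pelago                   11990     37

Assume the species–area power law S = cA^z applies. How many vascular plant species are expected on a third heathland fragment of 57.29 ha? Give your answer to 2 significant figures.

12

z = ln(37/10) / ln(11990/27.34) = 1.3083 / 6.0835 = 0.2151
c = 10 / 27.34^0.2151 = 10 / 2.037 = 4.909
S₃ = 4.909 × 57.29^0.2151 = 4.909 × 2.388 ≈ 11.72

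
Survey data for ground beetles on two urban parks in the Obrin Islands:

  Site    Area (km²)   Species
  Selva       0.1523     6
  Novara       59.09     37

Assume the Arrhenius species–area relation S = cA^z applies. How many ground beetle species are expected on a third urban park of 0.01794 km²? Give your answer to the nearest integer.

z = ln(37/6) / ln(59.09/0.1523) = 1.8192 / 5.9610 = 0.3052
c = 6 / 0.1523^0.3052 = 6 / 0.5631 = 10.66
S₃ = 10.66 × 0.01794^0.3052 = 10.66 × 0.2932 ≈ 3.124

3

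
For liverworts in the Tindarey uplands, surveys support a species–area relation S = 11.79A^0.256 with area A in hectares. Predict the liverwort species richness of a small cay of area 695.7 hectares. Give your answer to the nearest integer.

S = 11.79 × 695.7^0.256
ln S = ln 11.79 + 0.256 × ln 695.7 = 2.4673 + 0.256 × 6.5449 = 4.1428
S = e^4.1428 ≈ 62.98

63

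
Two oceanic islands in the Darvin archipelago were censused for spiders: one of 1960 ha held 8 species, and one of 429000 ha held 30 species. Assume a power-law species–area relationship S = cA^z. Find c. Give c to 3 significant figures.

z = ln(S₂/S₁) / ln(A₂/A₁) = ln(30/8) / ln(429000/1960) = 1.3218 / 5.3885 = 0.2453
c = S₁ / A₁^z = 8 / 1960^0.2453 = 8 / 6.42 = 1.246

1.25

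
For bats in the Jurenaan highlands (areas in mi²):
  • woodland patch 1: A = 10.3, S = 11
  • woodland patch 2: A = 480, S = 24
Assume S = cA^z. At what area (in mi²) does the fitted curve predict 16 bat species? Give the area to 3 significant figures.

65.2 mi²

z = ln(24/11) / ln(480/10.3) = 0.7802 / 3.8416 = 0.2031
c = 11 / 10.3^0.2031 = 11 / 1.606 = 6.85
A = (16/6.85)^(1/0.2031) ⇒ ln A = ln(2.336)/0.2031 = 4.1772
A = e^4.1772 ≈ 65.18 mi²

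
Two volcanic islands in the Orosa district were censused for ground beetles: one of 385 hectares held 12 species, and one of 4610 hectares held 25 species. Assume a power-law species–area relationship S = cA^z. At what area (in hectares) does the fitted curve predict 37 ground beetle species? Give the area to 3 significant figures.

z = ln(25/12) / ln(4610/385) = 0.7340 / 2.4827 = 0.2956
c = 12 / 385^0.2956 = 12 / 5.812 = 2.065
A = (37/2.065)^(1/0.2956) ⇒ ln A = ln(17.92)/0.2956 = 9.7621
A = e^9.7621 ≈ 17363 hectares

17400 hectares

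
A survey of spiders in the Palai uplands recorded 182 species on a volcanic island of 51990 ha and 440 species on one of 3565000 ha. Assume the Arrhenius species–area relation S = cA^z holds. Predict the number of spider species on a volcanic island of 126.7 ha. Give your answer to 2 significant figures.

z = ln(440/182) / ln(3565000/51990) = 0.8828 / 4.2279 = 0.2088
c = 182 / 51990^0.2088 = 182 / 9.653 = 18.85
S₃ = 18.85 × 126.7^0.2088 = 18.85 × 2.748 ≈ 51.81

52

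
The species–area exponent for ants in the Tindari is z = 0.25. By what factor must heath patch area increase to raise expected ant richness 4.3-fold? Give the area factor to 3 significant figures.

(A₂/A₁)^0.25 = 4.3, so A₂/A₁ = 4.3^(1/0.25) = 4.3^4
ln(A₂/A₁) = ln 4.3 / 0.25 = 1.4586 / 0.25 = 5.8345
A₂/A₁ = e^5.8345 ≈ 341.9

342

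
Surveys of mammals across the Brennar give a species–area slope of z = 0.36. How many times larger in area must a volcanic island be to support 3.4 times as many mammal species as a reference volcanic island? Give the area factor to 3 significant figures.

(A₂/A₁)^0.36 = 3.4, so A₂/A₁ = 3.4^(1/0.36) = 3.4^2.778
ln(A₂/A₁) = ln 3.4 / 0.36 = 1.2238 / 0.36 = 3.3994
A₂/A₁ = e^3.3994 ≈ 29.95

29.9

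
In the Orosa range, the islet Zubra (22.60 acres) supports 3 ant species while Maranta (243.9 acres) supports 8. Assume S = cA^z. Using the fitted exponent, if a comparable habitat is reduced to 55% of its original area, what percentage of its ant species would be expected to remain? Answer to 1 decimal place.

78.2%

z = ln(8/3) / ln(243.9/22.6) = 0.9808 / 2.3788 = 0.4123
S_new/S_old = (A_new/A_old)^z = 0.55^0.4123 = exp(0.4123 × -0.5978) = 0.7815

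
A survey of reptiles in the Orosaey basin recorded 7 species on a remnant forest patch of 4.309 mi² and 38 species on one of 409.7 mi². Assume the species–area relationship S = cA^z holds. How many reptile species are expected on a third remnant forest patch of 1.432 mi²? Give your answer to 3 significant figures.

4.65

z = ln(38/7) / ln(409.7/4.309) = 1.6917 / 4.5547 = 0.3714
c = 7 / 4.309^0.3714 = 7 / 1.72 = 4.069
S₃ = 4.069 × 1.432^0.3714 = 4.069 × 1.143 ≈ 4.649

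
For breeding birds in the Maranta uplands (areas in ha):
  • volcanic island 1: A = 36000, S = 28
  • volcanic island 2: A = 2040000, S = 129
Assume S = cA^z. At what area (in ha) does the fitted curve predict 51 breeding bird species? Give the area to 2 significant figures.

180000 ha

z = ln(129/28) / ln(2040000/36000) = 1.5276 / 4.0372 = 0.3784
c = 28 / 36000^0.3784 = 28 / 52.97 = 0.5286
A = (51/0.5286)^(1/0.3784) ⇒ ln A = ln(96.48)/0.3784 = 12.0760
A = e^12.0760 ≈ 175600 ha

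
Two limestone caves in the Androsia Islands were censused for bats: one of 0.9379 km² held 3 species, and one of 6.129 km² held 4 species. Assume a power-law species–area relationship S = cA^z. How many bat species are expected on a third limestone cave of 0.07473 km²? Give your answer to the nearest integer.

2

z = ln(4/3) / ln(6.129/0.9379) = 0.2877 / 1.8771 = 0.1533
c = 3 / 0.9379^0.1533 = 3 / 0.9902 = 3.03
S₃ = 3.03 × 0.07473^0.1533 = 3.03 × 0.672 ≈ 2.036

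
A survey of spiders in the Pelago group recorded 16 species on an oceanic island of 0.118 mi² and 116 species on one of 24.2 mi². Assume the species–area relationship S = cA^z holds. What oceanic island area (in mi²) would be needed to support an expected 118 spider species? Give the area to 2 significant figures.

z = ln(116/16) / ln(24.2/0.118) = 1.9810 / 5.3234 = 0.3721
c = 16 / 0.118^0.3721 = 16 / 0.4515 = 35.44
A = (118/35.44)^(1/0.3721) ⇒ ln A = ln(3.33)/0.3721 = 3.2323
A = e^3.2323 ≈ 25.34 mi²

25 mi²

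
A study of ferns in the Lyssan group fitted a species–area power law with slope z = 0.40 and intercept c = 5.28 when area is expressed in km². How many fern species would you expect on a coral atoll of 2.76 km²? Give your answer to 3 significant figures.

7.92

S = 5.28 × 2.76^0.4
ln S = ln 5.28 + 0.4 × ln 2.76 = 1.6639 + 0.4 × 1.0152 = 2.0700
S = e^2.0700 ≈ 7.925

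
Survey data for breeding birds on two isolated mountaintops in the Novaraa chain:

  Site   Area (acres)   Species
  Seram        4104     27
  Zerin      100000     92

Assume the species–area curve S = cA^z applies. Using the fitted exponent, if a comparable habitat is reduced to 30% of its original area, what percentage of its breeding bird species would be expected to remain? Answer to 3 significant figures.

63.0%

z = ln(92/27) / ln(100000/4104) = 1.2260 / 3.1932 = 0.3839
S_new/S_old = (A_new/A_old)^z = 0.3^0.3839 = exp(0.3839 × -1.2040) = 0.6299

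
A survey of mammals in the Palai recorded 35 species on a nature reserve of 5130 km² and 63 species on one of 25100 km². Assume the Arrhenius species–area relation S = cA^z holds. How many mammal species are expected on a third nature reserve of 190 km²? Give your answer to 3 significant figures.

10.3

z = ln(63/35) / ln(25100/5130) = 0.5878 / 1.5878 = 0.3702
c = 35 / 5130^0.3702 = 35 / 23.63 = 1.481
S₃ = 1.481 × 190^0.3702 = 1.481 × 6.976 ≈ 10.33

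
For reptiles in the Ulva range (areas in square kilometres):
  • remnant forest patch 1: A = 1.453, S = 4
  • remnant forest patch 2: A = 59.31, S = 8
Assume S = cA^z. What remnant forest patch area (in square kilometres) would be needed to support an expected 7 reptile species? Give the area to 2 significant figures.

z = ln(8/4) / ln(59.31/1.453) = 0.6931 / 3.7091 = 0.1869
c = 4 / 1.453^0.1869 = 4 / 1.072 = 3.73
A = (7/3.73)^(1/0.1869) ⇒ ln A = ln(1.877)/0.1869 = 3.3682
A = e^3.3682 ≈ 29.03 square kilometres

29 square kilometres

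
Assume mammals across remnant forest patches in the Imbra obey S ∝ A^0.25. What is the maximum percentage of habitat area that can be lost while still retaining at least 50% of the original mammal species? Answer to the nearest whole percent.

94%

Need (A_new/A_old)^0.25 = 0.5, so A_new/A_old = 0.5^(1/0.25) = 0.5^4
ln(A_new/A_old) = ln 0.5 / 0.25 = -0.6931 / 0.25 = -2.7726
A_new/A_old = e^-2.7726 ≈ 0.0625
Fraction that can be lost = 1 − 0.0625 = 0.9375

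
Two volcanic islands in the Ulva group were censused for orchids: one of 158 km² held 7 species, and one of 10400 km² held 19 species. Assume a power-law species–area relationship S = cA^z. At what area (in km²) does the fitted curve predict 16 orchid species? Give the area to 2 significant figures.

5100 km²

z = ln(19/7) / ln(10400/158) = 0.9985 / 4.1870 = 0.2385
c = 7 / 158^0.2385 = 7 / 3.345 = 2.093
A = (16/2.093)^(1/0.2385) ⇒ ln A = ln(7.645)/0.2385 = 8.5290
A = e^8.5290 ≈ 5059 km²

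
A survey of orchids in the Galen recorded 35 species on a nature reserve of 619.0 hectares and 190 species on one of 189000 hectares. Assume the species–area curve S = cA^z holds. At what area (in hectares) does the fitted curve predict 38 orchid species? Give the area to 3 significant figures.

817 hectares

z = ln(190/35) / ln(189000/619) = 1.6917 / 5.7214 = 0.2957
c = 35 / 619^0.2957 = 35 / 6.69 = 5.232
A = (38/5.232)^(1/0.2957) ⇒ ln A = ln(7.264)/0.2957 = 6.7062
A = e^6.7062 ≈ 817.5 hectares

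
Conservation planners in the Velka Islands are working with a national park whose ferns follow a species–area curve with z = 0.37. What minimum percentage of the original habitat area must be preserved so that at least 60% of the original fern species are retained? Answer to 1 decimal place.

25.1%

Need (A_new/A_old)^0.37 = 0.6, so A_new/A_old = 0.6^(1/0.37) = 0.6^2.703
ln(A_new/A_old) = ln 0.6 / 0.37 = -0.5108 / 0.37 = -1.3806
A_new/A_old = e^-1.3806 ≈ 0.2514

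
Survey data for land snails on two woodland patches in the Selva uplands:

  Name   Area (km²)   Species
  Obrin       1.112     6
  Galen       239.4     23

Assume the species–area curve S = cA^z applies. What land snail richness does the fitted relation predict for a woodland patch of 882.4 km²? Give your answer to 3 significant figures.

31.9

z = ln(23/6) / ln(239.4/1.112) = 1.3437 / 5.3720 = 0.2501
c = 6 / 1.112^0.2501 = 6 / 1.027 = 5.843
S₃ = 5.843 × 882.4^0.2501 = 5.843 × 5.455 ≈ 31.87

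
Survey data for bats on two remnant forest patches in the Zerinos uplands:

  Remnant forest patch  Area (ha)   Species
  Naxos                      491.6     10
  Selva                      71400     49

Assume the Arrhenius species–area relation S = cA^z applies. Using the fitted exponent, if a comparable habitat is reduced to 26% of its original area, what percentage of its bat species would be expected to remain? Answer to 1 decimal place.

z = ln(49/10) / ln(71400/491.6) = 1.5892 / 4.9784 = 0.3192
S_new/S_old = (A_new/A_old)^z = 0.26^0.3192 = exp(0.3192 × -1.3471) = 0.6505

65.0%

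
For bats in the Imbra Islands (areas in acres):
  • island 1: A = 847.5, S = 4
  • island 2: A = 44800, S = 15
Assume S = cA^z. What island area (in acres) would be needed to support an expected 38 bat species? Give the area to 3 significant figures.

730000 acres

z = ln(15/4) / ln(44800/847.5) = 1.3218 / 3.9677 = 0.3331
c = 4 / 847.5^0.3331 = 4 / 9.451 = 0.4233
A = (38/0.4233)^(1/0.3331) ⇒ ln A = ln(89.78)/0.3331 = 13.5003
A = e^13.5003 ≈ 729608 acres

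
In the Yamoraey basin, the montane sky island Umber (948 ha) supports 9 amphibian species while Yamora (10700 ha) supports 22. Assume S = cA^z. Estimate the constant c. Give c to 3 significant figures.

0.718

z = ln(S₂/S₁) / ln(A₂/A₁) = ln(22/9) / ln(10700/948) = 0.8938 / 2.4236 = 0.3688
c = S₁ / A₁^z = 9 / 948^0.3688 = 9 / 12.53 = 0.7185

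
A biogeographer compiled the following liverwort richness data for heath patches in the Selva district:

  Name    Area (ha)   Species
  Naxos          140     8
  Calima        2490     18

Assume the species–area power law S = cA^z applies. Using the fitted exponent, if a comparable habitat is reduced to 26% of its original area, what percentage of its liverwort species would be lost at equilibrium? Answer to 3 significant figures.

z = ln(18/8) / ln(2490/140) = 0.8109 / 2.8784 = 0.2817
S_new/S_old = (A_new/A_old)^z = 0.26^0.2817 = exp(0.2817 × -1.3471) = 0.6842
Fraction lost = 1 − 0.6842 = 0.3158

31.6%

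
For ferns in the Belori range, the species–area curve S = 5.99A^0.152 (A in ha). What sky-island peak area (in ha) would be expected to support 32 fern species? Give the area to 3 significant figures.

61300 ha

32 = 5.99 × A^0.152  ⇒  A^0.152 = 32/5.99 = 5.342
ln A = ln(5.342) / 0.152 = 1.6756 / 0.152 = 11.0240
A = e^11.0240 ≈ 61327 ha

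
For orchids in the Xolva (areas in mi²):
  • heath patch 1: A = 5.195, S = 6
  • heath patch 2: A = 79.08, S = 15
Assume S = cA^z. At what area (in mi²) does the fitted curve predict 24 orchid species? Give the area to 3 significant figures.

z = ln(15/6) / ln(79.08/5.195) = 0.9163 / 2.7228 = 0.3365
c = 6 / 5.195^0.3365 = 6 / 1.741 = 3.446
A = (24/3.446)^(1/0.3365) ⇒ ln A = ln(6.964)/0.3365 = 5.7671
A = e^5.7671 ≈ 319.6 mi²

320 mi²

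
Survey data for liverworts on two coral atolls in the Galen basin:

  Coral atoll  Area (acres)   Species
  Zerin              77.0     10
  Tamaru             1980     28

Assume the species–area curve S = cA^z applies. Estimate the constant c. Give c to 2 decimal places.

2.52

z = ln(S₂/S₁) / ln(A₂/A₁) = ln(28/10) / ln(1980/77) = 1.0296 / 3.2470 = 0.3171
c = S₁ / A₁^z = 10 / 77^0.3171 = 10 / 3.965 = 2.522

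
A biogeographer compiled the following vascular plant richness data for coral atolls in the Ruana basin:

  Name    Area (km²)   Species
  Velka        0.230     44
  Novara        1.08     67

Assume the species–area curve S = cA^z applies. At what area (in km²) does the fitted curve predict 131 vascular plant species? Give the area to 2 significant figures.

13 km²

z = ln(67/44) / ln(1.08/0.23) = 0.4205 / 1.5466 = 0.2719
c = 44 / 0.23^0.2719 = 44 / 0.6706 = 65.61
A = (131/65.61)^(1/0.2719) ⇒ ln A = ln(1.997)/0.2719 = 2.5431
A = e^2.5431 ≈ 12.72 km²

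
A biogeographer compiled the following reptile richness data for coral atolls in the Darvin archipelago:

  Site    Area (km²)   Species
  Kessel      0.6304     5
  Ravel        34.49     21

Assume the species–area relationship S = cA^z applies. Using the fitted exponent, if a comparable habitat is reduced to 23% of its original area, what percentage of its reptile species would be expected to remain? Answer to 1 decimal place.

z = ln(21/5) / ln(34.49/0.6304) = 1.4351 / 4.0021 = 0.3586
S_new/S_old = (A_new/A_old)^z = 0.23^0.3586 = exp(0.3586 × -1.4697) = 0.5904

59.0%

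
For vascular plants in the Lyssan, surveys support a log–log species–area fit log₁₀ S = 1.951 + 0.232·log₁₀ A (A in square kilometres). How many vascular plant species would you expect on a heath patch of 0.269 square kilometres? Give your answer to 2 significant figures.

S = 89.33 × 0.269^0.232
ln S = ln 89.33 + 0.232 × ln 0.269 = 4.4923 + 0.232 × -1.3130 = 4.1877
S = e^4.1877 ≈ 65.87

66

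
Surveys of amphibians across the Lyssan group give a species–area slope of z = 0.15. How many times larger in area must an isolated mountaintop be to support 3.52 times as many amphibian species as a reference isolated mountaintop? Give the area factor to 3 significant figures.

4400

(A₂/A₁)^0.15 = 3.52, so A₂/A₁ = 3.52^(1/0.15) = 3.52^6.667
ln(A₂/A₁) = ln 3.52 / 0.15 = 1.2585 / 0.15 = 8.3897
A₂/A₁ = e^8.3897 ≈ 4402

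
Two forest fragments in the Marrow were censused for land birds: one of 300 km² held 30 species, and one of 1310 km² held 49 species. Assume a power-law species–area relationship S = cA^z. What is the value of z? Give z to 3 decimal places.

Taking logs: ln S = ln c + z ln A, so z = (ln S₂ − ln S₁)/(ln A₂ − ln A₁).
z = ln(49/30) / ln(1310/300) = ln(1.633) / ln(4.367) = 0.4906 / 1.4740 = 0.3329

0.333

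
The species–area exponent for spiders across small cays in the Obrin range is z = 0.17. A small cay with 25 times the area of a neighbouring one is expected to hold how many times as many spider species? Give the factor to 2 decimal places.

1.73

S₂/S₁ = (A₂/A₁)^z = 25^0.17
ln(S₂/S₁) = 0.17 × ln 25 = 0.17 × 3.2189 = 0.5472
S₂/S₁ = e^0.5472 ≈ 1.728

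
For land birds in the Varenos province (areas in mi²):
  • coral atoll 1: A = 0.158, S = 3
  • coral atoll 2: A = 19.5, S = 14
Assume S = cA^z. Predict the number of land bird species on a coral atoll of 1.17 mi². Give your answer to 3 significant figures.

z = ln(14/3) / ln(19.5/0.158) = 1.5404 / 4.8156 = 0.3199
c = 3 / 0.158^0.3199 = 3 / 0.5542 = 5.413
S₃ = 5.413 × 1.17^0.3199 = 5.413 × 1.052 ≈ 5.692

5.69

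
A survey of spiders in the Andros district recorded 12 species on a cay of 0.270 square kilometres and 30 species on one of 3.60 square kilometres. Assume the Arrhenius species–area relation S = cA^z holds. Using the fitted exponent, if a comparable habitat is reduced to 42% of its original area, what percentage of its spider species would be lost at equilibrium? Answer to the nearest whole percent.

z = ln(30/12) / ln(3.6/0.27) = 0.9163 / 2.5903 = 0.3537
S_new/S_old = (A_new/A_old)^z = 0.42^0.3537 = exp(0.3537 × -0.8675) = 0.7357
Fraction lost = 1 − 0.7357 = 0.2643

26%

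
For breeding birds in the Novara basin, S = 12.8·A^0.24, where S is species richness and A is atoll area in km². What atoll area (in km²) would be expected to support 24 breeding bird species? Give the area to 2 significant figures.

14 km²

24 = 12.8 × A^0.24  ⇒  A^0.24 = 24/12.8 = 1.875
ln A = ln(1.875) / 0.24 = 0.6286 / 0.24 = 2.6192
A = e^2.6192 ≈ 13.72 km²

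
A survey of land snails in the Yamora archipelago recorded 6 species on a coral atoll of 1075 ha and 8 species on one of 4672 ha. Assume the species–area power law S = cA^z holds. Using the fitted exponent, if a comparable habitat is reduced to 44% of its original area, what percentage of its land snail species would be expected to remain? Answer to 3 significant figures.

z = ln(8/6) / ln(4672/1075) = 0.2877 / 1.4693 = 0.1958
S_new/S_old = (A_new/A_old)^z = 0.44^0.1958 = exp(0.1958 × -0.8210) = 0.8515

85.2%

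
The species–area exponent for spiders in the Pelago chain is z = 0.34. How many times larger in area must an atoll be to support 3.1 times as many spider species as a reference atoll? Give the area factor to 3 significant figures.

(A₂/A₁)^0.34 = 3.1, so A₂/A₁ = 3.1^(1/0.34) = 3.1^2.941
ln(A₂/A₁) = ln 3.1 / 0.34 = 1.1314 / 0.34 = 3.3277
A₂/A₁ = e^3.3277 ≈ 27.87

27.9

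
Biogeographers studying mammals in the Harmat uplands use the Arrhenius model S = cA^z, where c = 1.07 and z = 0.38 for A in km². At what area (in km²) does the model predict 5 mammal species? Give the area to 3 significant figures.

57.8 km²

5 = 1.07 × A^0.38  ⇒  A^0.38 = 5/1.07 = 4.673
ln A = ln(4.673) / 0.38 = 1.5418 / 0.38 = 4.0573
A = e^4.0573 ≈ 57.82 km²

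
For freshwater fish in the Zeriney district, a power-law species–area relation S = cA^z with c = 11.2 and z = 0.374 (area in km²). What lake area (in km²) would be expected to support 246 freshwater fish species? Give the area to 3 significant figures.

246 = 11.2 × A^0.374  ⇒  A^0.374 = 246/11.2 = 21.96
ln A = ln(21.96) / 0.374 = 3.0894 / 0.374 = 8.2605
A = e^8.2605 ≈ 3868 km²

3870 km²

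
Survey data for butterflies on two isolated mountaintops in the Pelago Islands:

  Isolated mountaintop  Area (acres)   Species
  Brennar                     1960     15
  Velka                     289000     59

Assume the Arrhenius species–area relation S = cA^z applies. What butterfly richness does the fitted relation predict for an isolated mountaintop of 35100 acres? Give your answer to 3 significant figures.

33.1

z = ln(59/15) / ln(289000/1960) = 1.3695 / 4.9935 = 0.2743
c = 15 / 1960^0.2743 = 15 / 7.997 = 1.876
S₃ = 1.876 × 35100^0.2743 = 1.876 × 17.64 ≈ 33.09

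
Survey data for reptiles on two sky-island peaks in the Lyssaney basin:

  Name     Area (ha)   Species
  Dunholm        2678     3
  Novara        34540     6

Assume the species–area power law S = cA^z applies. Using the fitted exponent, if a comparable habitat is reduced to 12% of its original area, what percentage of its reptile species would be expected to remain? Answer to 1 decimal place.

56.3%

z = ln(6/3) / ln(34540/2678) = 0.6931 / 2.5570 = 0.2711
S_new/S_old = (A_new/A_old)^z = 0.12^0.2711 = exp(0.2711 × -2.1203) = 0.5628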